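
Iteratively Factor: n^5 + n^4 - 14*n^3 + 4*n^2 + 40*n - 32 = (n - 2)*(n^4 + 3*n^3 - 8*n^2 - 12*n + 16) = (n - 2)^2*(n^3 + 5*n^2 + 2*n - 8) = (n - 2)^2*(n - 1)*(n^2 + 6*n + 8) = (n - 2)^2*(n - 1)*(n + 2)*(n + 4)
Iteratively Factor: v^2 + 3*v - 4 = (v - 1)*(v + 4)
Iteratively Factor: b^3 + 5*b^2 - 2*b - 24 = (b + 3)*(b^2 + 2*b - 8) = (b - 2)*(b + 3)*(b + 4)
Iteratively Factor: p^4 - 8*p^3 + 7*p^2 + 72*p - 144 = (p + 3)*(p^3 - 11*p^2 + 40*p - 48) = (p - 3)*(p + 3)*(p^2 - 8*p + 16) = (p - 4)*(p - 3)*(p + 3)*(p - 4)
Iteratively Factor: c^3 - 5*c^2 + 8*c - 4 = (c - 2)*(c^2 - 3*c + 2) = (c - 2)*(c - 1)*(c - 2)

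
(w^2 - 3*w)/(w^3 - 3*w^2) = 1/w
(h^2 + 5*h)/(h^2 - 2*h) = (h + 5)/(h - 2)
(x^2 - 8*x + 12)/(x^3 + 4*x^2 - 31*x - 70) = (x^2 - 8*x + 12)/(x^3 + 4*x^2 - 31*x - 70)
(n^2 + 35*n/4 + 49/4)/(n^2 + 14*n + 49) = (n + 7/4)/(n + 7)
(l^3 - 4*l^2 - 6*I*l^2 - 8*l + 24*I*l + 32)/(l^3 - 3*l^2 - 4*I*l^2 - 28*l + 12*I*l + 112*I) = (l^2 - 2*l*(2 + I) + 8*I)/(l^2 - 3*l - 28)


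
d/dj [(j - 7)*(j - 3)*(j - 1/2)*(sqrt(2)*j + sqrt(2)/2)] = sqrt(2)*(8*j^3 - 60*j^2 + 83*j + 5)/2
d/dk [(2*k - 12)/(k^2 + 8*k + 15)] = 2*(k^2 + 8*k - 2*(k - 6)*(k + 4) + 15)/(k^2 + 8*k + 15)^2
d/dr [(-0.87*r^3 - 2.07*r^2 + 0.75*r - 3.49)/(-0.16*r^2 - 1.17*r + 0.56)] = (0.1392*r^4 + 2.0358*r^3 + 1.0803*r^2 - 3.4352*r - 3.6633)/(0.0256*r^4 + 0.3744*r^3 + 1.1897*r^2 - 1.3104*r + 0.3136)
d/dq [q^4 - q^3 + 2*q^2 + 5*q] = 4*q^3 - 3*q^2 + 4*q + 5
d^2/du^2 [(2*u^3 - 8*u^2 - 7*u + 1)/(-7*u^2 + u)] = 2*(397*u^3 - 147*u^2 + 21*u - 1)/(u^3*(343*u^3 - 147*u^2 + 21*u - 1))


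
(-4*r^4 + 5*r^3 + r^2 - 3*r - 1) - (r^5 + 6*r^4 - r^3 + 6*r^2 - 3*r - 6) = -r^5 - 10*r^4 + 6*r^3 - 5*r^2 + 5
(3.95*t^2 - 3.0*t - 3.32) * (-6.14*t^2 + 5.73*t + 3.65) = -24.253*t^4 + 41.0535*t^3 + 17.6123*t^2 - 29.9736*t - 12.118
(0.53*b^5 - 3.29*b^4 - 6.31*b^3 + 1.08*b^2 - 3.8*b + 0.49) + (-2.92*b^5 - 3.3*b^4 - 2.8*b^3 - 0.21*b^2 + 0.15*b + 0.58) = -2.39*b^5 - 6.59*b^4 - 9.11*b^3 + 0.87*b^2 - 3.65*b + 1.07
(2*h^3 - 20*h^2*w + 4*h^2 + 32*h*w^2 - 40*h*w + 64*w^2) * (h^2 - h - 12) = 2*h^5 - 20*h^4*w + 2*h^4 + 32*h^3*w^2 - 20*h^3*w - 28*h^3 + 32*h^2*w^2 + 280*h^2*w - 48*h^2 - 448*h*w^2 + 480*h*w - 768*w^2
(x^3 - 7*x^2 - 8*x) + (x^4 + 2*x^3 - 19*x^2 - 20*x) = x^4 + 3*x^3 - 26*x^2 - 28*x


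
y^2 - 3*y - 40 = (y - 8)*(y + 5)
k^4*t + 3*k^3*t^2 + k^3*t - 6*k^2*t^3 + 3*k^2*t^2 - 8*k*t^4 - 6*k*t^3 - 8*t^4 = (k - 2*t)*(k + t)*(k + 4*t)*(k*t + t)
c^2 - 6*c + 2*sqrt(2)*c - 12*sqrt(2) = (c - 6)*(c + 2*sqrt(2))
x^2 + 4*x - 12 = (x - 2)*(x + 6)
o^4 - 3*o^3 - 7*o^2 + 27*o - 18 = (o - 3)*(o - 2)*(o - 1)*(o + 3)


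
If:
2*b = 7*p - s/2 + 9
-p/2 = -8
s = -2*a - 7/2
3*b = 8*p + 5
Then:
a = -409/12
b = 133/3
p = 16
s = 194/3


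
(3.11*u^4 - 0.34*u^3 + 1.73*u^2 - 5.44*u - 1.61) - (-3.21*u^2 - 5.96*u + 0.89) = 3.11*u^4 - 0.34*u^3 + 4.94*u^2 + 0.52*u - 2.5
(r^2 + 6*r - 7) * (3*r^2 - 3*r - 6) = 3*r^4 + 15*r^3 - 45*r^2 - 15*r + 42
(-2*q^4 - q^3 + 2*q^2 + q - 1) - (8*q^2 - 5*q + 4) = -2*q^4 - q^3 - 6*q^2 + 6*q - 5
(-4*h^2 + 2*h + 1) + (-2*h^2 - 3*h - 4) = -6*h^2 - h - 3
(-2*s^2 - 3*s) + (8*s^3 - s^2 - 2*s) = 8*s^3 - 3*s^2 - 5*s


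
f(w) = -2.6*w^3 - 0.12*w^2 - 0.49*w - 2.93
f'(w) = -7.8*w^2 - 0.24*w - 0.49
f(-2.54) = 40.15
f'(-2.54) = -50.20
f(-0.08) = -2.89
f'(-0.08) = -0.52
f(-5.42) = 410.17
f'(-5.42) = -228.33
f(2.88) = -67.44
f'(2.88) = -65.88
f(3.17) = -88.51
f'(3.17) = -79.63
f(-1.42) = 4.97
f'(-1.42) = -15.88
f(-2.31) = 29.61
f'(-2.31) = -41.56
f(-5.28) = 379.03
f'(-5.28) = -216.67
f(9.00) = -1912.46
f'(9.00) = -634.45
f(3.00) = -75.68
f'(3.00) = -71.41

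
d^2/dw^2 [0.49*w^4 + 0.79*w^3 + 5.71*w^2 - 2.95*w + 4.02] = 5.88*w^2 + 4.74*w + 11.42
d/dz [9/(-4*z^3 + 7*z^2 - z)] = 9*(12*z^2 - 14*z + 1)/(z^2*(4*z^2 - 7*z + 1)^2)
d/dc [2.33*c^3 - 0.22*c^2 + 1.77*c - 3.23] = 6.99*c^2 - 0.44*c + 1.77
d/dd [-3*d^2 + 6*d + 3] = 6 - 6*d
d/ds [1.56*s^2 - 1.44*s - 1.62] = 3.12*s - 1.44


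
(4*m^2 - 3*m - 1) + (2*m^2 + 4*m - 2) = 6*m^2 + m - 3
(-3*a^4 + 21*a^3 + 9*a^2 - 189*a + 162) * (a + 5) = -3*a^5 + 6*a^4 + 114*a^3 - 144*a^2 - 783*a + 810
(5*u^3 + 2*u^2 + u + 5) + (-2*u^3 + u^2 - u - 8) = 3*u^3 + 3*u^2 - 3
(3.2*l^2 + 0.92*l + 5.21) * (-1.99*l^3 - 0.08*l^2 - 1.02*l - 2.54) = -6.368*l^5 - 2.0868*l^4 - 13.7055*l^3 - 9.4832*l^2 - 7.651*l - 13.2334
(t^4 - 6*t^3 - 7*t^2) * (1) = t^4 - 6*t^3 - 7*t^2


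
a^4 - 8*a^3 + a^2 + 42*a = a*(a - 7)*(a - 3)*(a + 2)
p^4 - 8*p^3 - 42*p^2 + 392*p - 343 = (p - 7)^2*(p - 1)*(p + 7)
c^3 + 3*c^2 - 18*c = c*(c - 3)*(c + 6)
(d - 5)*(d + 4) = d^2 - d - 20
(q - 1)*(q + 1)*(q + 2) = q^3 + 2*q^2 - q - 2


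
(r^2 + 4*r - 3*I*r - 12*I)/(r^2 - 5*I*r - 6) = (r + 4)/(r - 2*I)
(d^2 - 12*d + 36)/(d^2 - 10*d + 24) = (d - 6)/(d - 4)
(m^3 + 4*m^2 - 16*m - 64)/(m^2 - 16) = m + 4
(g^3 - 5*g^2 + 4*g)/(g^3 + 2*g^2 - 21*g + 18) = g*(g - 4)/(g^2 + 3*g - 18)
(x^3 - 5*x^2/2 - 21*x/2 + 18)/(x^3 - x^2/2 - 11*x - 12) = (2*x^2 + 3*x - 9)/(2*x^2 + 7*x + 6)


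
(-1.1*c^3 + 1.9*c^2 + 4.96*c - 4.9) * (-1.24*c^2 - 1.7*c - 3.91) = 1.364*c^5 - 0.486*c^4 - 5.0794*c^3 - 9.785*c^2 - 11.0636*c + 19.159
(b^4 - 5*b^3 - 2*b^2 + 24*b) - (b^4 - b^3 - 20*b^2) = -4*b^3 + 18*b^2 + 24*b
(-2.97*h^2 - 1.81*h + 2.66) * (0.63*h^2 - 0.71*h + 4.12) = -1.8711*h^4 + 0.9684*h^3 - 9.2755*h^2 - 9.3458*h + 10.9592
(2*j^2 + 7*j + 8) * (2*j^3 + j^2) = 4*j^5 + 16*j^4 + 23*j^3 + 8*j^2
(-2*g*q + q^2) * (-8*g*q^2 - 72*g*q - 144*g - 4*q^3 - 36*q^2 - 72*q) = 16*g^2*q^3 + 144*g^2*q^2 + 288*g^2*q - 4*q^5 - 36*q^4 - 72*q^3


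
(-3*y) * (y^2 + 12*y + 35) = -3*y^3 - 36*y^2 - 105*y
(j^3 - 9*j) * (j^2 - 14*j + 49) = j^5 - 14*j^4 + 40*j^3 + 126*j^2 - 441*j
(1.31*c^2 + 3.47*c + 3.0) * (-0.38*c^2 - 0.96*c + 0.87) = -0.4978*c^4 - 2.5762*c^3 - 3.3315*c^2 + 0.1389*c + 2.61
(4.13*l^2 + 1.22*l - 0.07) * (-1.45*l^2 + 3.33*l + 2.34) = -5.9885*l^4 + 11.9839*l^3 + 13.8283*l^2 + 2.6217*l - 0.1638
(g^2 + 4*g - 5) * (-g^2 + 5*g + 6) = -g^4 + g^3 + 31*g^2 - g - 30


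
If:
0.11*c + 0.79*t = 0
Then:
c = -7.18181818181818*t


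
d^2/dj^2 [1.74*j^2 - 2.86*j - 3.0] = 3.48000000000000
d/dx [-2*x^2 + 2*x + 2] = 2 - 4*x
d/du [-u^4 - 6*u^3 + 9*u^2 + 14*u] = -4*u^3 - 18*u^2 + 18*u + 14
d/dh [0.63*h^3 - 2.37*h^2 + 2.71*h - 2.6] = 1.89*h^2 - 4.74*h + 2.71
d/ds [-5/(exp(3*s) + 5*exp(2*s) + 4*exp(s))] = 5*(3*exp(2*s) + 10*exp(s) + 4)*exp(-s)/(exp(2*s) + 5*exp(s) + 4)^2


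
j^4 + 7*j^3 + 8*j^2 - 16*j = j*(j - 1)*(j + 4)^2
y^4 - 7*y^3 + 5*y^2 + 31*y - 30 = (y - 5)*(y - 3)*(y - 1)*(y + 2)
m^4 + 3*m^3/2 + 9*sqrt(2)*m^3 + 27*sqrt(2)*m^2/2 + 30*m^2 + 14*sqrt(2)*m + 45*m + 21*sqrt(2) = (m + 3/2)*(m + sqrt(2))^2*(m + 7*sqrt(2))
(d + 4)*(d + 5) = d^2 + 9*d + 20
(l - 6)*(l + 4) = l^2 - 2*l - 24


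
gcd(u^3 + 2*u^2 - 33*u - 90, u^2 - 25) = u + 5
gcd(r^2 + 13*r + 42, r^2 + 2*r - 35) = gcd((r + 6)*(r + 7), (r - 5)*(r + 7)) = r + 7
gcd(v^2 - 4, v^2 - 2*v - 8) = v + 2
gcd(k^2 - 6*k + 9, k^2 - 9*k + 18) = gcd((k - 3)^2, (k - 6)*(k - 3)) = k - 3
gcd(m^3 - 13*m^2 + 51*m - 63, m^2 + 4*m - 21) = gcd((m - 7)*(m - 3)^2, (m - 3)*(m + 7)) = m - 3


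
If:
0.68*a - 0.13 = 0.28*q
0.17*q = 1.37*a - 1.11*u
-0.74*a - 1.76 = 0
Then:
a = -2.38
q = -6.24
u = -1.98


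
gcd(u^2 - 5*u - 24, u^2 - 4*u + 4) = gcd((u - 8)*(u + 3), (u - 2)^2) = 1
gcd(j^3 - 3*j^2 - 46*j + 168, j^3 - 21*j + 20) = j - 4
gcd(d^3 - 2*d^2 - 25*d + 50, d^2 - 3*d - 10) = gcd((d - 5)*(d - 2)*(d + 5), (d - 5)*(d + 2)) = d - 5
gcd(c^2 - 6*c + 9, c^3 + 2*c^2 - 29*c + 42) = c - 3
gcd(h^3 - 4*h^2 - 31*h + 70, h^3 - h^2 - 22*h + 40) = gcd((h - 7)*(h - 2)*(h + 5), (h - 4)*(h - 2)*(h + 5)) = h^2 + 3*h - 10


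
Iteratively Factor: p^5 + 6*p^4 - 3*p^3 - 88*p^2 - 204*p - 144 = (p + 2)*(p^4 + 4*p^3 - 11*p^2 - 66*p - 72) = (p - 4)*(p + 2)*(p^3 + 8*p^2 + 21*p + 18) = (p - 4)*(p + 2)*(p + 3)*(p^2 + 5*p + 6) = (p - 4)*(p + 2)*(p + 3)^2*(p + 2)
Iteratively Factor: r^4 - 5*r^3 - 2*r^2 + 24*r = (r - 4)*(r^3 - r^2 - 6*r) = (r - 4)*(r - 3)*(r^2 + 2*r) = (r - 4)*(r - 3)*(r + 2)*(r)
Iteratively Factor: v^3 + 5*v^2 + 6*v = (v)*(v^2 + 5*v + 6) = v*(v + 2)*(v + 3)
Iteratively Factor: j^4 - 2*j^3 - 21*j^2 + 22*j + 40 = (j + 1)*(j^3 - 3*j^2 - 18*j + 40) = (j - 5)*(j + 1)*(j^2 + 2*j - 8) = (j - 5)*(j - 2)*(j + 1)*(j + 4)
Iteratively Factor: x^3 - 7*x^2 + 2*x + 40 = (x - 4)*(x^2 - 3*x - 10) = (x - 5)*(x - 4)*(x + 2)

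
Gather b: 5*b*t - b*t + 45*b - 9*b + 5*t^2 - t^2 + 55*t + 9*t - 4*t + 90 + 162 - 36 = b*(4*t + 36) + 4*t^2 + 60*t + 216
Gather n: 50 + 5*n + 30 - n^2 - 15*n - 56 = -n^2 - 10*n + 24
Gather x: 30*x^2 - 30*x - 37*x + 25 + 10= 30*x^2 - 67*x + 35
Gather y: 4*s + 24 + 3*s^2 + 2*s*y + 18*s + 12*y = 3*s^2 + 22*s + y*(2*s + 12) + 24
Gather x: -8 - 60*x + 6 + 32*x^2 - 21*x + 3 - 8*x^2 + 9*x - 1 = 24*x^2 - 72*x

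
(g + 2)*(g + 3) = g^2 + 5*g + 6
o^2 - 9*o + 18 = (o - 6)*(o - 3)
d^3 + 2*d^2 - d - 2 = (d - 1)*(d + 1)*(d + 2)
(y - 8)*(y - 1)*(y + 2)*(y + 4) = y^4 - 3*y^3 - 38*y^2 - 24*y + 64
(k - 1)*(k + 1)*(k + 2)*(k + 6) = k^4 + 8*k^3 + 11*k^2 - 8*k - 12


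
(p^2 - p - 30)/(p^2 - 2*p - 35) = (p - 6)/(p - 7)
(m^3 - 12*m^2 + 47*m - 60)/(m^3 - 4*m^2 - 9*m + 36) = (m - 5)/(m + 3)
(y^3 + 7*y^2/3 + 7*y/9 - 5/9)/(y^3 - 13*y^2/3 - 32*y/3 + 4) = (3*y^2 + 8*y + 5)/(3*(y^2 - 4*y - 12))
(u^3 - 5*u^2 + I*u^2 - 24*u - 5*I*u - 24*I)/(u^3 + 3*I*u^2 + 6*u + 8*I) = (u^2 - 5*u - 24)/(u^2 + 2*I*u + 8)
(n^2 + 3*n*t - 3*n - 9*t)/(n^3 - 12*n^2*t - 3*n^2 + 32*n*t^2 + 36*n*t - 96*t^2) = (n + 3*t)/(n^2 - 12*n*t + 32*t^2)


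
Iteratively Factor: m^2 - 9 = (m - 3)*(m + 3)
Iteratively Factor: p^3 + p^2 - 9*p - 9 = (p - 3)*(p^2 + 4*p + 3) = (p - 3)*(p + 1)*(p + 3)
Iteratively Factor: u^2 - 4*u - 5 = (u - 5)*(u + 1)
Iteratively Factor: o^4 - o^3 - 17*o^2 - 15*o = (o + 1)*(o^3 - 2*o^2 - 15*o) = (o + 1)*(o + 3)*(o^2 - 5*o) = (o - 5)*(o + 1)*(o + 3)*(o)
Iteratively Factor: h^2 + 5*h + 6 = (h + 2)*(h + 3)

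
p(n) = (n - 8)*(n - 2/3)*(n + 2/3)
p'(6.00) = 11.56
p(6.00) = -71.11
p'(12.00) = 239.56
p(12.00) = 574.22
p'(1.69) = -18.92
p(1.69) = -15.22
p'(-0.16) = 2.19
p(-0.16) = 3.42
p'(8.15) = 68.42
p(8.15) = 9.90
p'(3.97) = -16.68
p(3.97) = -61.73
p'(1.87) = -19.87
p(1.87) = -18.71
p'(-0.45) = 7.36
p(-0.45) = 2.04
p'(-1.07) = 20.11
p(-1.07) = -6.35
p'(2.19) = -21.10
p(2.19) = -25.28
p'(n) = (n - 8)*(n - 2/3) + (n - 8)*(n + 2/3) + (n - 2/3)*(n + 2/3) = 3*n^2 - 16*n - 4/9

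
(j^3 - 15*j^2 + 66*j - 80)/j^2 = j - 15 + 66/j - 80/j^2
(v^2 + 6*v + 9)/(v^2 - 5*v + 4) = (v^2 + 6*v + 9)/(v^2 - 5*v + 4)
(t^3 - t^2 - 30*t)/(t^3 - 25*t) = (t - 6)/(t - 5)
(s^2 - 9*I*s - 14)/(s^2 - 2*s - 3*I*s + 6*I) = (s^2 - 9*I*s - 14)/(s^2 - 2*s - 3*I*s + 6*I)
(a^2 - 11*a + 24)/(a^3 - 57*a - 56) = (a - 3)/(a^2 + 8*a + 7)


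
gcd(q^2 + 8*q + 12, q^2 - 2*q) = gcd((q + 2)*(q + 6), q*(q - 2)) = 1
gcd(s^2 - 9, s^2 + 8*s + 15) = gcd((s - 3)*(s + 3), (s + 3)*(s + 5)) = s + 3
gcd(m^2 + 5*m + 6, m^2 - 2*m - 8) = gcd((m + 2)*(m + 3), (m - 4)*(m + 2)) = m + 2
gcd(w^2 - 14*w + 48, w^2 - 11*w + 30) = w - 6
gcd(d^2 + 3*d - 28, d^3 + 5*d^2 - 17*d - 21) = d + 7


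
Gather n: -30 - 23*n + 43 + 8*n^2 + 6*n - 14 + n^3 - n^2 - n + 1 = n^3 + 7*n^2 - 18*n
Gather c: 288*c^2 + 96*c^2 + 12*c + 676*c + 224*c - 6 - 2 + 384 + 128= 384*c^2 + 912*c + 504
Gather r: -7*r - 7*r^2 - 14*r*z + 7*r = -7*r^2 - 14*r*z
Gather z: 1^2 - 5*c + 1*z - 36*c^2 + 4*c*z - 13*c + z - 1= -36*c^2 - 18*c + z*(4*c + 2)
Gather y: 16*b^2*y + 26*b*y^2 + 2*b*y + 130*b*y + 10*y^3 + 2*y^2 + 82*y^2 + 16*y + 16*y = 10*y^3 + y^2*(26*b + 84) + y*(16*b^2 + 132*b + 32)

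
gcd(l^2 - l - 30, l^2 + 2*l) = 1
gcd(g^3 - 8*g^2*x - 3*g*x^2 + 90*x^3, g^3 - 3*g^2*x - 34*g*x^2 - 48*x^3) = g + 3*x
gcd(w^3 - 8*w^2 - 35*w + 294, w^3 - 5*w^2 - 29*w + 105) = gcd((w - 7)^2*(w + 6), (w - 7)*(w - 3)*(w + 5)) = w - 7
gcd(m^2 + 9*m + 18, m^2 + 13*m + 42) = m + 6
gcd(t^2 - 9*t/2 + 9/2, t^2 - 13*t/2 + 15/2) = t - 3/2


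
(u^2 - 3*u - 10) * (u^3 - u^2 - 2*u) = u^5 - 4*u^4 - 9*u^3 + 16*u^2 + 20*u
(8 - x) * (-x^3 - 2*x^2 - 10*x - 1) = x^4 - 6*x^3 - 6*x^2 - 79*x - 8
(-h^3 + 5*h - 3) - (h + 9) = -h^3 + 4*h - 12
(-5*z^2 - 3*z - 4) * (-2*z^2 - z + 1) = 10*z^4 + 11*z^3 + 6*z^2 + z - 4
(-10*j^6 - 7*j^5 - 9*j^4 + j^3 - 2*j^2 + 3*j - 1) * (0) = 0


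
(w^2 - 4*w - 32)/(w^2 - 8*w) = (w + 4)/w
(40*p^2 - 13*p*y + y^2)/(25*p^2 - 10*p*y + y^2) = (-8*p + y)/(-5*p + y)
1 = 1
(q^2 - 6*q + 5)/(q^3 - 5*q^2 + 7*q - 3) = (q - 5)/(q^2 - 4*q + 3)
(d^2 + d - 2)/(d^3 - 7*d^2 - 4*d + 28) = (d - 1)/(d^2 - 9*d + 14)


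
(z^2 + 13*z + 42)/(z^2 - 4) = (z^2 + 13*z + 42)/(z^2 - 4)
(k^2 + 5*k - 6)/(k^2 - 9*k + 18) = (k^2 + 5*k - 6)/(k^2 - 9*k + 18)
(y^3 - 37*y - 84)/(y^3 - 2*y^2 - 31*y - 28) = (y + 3)/(y + 1)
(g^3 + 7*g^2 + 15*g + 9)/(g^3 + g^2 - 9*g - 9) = (g + 3)/(g - 3)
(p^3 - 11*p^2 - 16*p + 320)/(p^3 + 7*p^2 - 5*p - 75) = (p^2 - 16*p + 64)/(p^2 + 2*p - 15)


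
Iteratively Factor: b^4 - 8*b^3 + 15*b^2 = (b - 5)*(b^3 - 3*b^2) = (b - 5)*(b - 3)*(b^2) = b*(b - 5)*(b - 3)*(b)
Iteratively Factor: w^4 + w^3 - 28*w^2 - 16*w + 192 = (w - 4)*(w^3 + 5*w^2 - 8*w - 48) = (w - 4)*(w - 3)*(w^2 + 8*w + 16) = (w - 4)*(w - 3)*(w + 4)*(w + 4)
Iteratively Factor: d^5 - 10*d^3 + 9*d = (d + 3)*(d^4 - 3*d^3 - d^2 + 3*d) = d*(d + 3)*(d^3 - 3*d^2 - d + 3) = d*(d + 1)*(d + 3)*(d^2 - 4*d + 3) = d*(d - 3)*(d + 1)*(d + 3)*(d - 1)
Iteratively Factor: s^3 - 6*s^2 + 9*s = (s)*(s^2 - 6*s + 9) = s*(s - 3)*(s - 3)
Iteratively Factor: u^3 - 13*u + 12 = (u - 3)*(u^2 + 3*u - 4) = (u - 3)*(u + 4)*(u - 1)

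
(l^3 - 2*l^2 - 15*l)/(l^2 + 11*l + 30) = l*(l^2 - 2*l - 15)/(l^2 + 11*l + 30)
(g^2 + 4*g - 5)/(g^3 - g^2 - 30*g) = (g - 1)/(g*(g - 6))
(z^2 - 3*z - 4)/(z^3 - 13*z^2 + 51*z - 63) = (z^2 - 3*z - 4)/(z^3 - 13*z^2 + 51*z - 63)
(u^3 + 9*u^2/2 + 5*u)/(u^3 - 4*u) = (u + 5/2)/(u - 2)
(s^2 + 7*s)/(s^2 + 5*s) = (s + 7)/(s + 5)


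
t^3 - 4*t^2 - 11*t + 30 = (t - 5)*(t - 2)*(t + 3)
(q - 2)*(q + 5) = q^2 + 3*q - 10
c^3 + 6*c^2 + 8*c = c*(c + 2)*(c + 4)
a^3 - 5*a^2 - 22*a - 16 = (a - 8)*(a + 1)*(a + 2)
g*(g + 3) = g^2 + 3*g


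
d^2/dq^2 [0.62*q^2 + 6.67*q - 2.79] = 1.24000000000000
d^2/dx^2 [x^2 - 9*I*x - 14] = 2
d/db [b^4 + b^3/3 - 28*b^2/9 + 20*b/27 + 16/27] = 4*b^3 + b^2 - 56*b/9 + 20/27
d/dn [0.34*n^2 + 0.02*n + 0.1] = 0.68*n + 0.02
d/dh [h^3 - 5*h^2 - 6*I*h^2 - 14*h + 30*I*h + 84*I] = 3*h^2 - 10*h - 12*I*h - 14 + 30*I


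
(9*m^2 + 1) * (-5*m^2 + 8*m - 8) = -45*m^4 + 72*m^3 - 77*m^2 + 8*m - 8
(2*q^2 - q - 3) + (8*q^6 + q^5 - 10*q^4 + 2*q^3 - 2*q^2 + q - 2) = 8*q^6 + q^5 - 10*q^4 + 2*q^3 - 5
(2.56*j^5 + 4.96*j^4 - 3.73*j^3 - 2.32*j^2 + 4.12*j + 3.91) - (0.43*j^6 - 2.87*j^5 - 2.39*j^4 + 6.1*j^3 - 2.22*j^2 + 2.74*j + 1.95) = -0.43*j^6 + 5.43*j^5 + 7.35*j^4 - 9.83*j^3 - 0.0999999999999996*j^2 + 1.38*j + 1.96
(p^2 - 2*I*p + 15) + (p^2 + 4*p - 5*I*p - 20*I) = 2*p^2 + 4*p - 7*I*p + 15 - 20*I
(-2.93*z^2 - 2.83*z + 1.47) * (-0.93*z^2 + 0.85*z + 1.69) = 2.7249*z^4 + 0.1414*z^3 - 8.7243*z^2 - 3.5332*z + 2.4843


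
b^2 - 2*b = b*(b - 2)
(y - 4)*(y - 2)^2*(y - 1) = y^4 - 9*y^3 + 28*y^2 - 36*y + 16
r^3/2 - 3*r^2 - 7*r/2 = r*(r/2 + 1/2)*(r - 7)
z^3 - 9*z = z*(z - 3)*(z + 3)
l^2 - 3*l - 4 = (l - 4)*(l + 1)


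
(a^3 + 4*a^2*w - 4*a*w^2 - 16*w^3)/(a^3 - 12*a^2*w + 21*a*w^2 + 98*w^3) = (a^2 + 2*a*w - 8*w^2)/(a^2 - 14*a*w + 49*w^2)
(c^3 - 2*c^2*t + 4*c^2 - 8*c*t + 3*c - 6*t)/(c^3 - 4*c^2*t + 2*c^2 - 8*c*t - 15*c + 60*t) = (c^3 - 2*c^2*t + 4*c^2 - 8*c*t + 3*c - 6*t)/(c^3 - 4*c^2*t + 2*c^2 - 8*c*t - 15*c + 60*t)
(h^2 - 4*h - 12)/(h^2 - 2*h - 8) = (h - 6)/(h - 4)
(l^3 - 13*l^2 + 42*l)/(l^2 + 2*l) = (l^2 - 13*l + 42)/(l + 2)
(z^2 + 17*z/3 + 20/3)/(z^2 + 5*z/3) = (z + 4)/z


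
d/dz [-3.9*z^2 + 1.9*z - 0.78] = 1.9 - 7.8*z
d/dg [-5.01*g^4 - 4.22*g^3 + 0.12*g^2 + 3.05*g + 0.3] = -20.04*g^3 - 12.66*g^2 + 0.24*g + 3.05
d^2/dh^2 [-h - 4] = 0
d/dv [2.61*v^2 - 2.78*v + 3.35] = 5.22*v - 2.78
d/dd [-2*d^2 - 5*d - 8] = -4*d - 5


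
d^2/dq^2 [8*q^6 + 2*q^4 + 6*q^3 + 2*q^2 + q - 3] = 240*q^4 + 24*q^2 + 36*q + 4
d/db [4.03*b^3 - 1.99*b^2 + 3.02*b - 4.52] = 12.09*b^2 - 3.98*b + 3.02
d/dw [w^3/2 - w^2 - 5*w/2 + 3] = 3*w^2/2 - 2*w - 5/2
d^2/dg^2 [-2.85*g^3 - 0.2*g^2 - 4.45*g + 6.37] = -17.1*g - 0.4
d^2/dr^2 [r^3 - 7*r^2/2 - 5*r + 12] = 6*r - 7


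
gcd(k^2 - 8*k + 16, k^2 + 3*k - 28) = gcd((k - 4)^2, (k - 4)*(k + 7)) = k - 4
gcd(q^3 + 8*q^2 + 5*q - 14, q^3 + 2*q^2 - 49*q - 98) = q^2 + 9*q + 14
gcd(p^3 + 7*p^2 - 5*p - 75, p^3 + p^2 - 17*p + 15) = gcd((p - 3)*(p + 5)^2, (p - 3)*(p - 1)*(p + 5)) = p^2 + 2*p - 15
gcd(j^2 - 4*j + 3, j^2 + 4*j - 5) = j - 1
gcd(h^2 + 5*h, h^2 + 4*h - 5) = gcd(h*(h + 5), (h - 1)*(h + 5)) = h + 5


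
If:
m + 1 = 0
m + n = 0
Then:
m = -1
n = 1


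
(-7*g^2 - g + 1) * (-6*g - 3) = 42*g^3 + 27*g^2 - 3*g - 3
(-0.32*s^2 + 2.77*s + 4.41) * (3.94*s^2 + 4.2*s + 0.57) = -1.2608*s^4 + 9.5698*s^3 + 28.827*s^2 + 20.1009*s + 2.5137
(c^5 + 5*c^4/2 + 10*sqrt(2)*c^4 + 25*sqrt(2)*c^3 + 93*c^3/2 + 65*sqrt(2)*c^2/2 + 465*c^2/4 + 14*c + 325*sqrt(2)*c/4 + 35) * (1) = c^5 + 5*c^4/2 + 10*sqrt(2)*c^4 + 25*sqrt(2)*c^3 + 93*c^3/2 + 65*sqrt(2)*c^2/2 + 465*c^2/4 + 14*c + 325*sqrt(2)*c/4 + 35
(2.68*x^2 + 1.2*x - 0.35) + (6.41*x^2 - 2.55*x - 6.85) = 9.09*x^2 - 1.35*x - 7.2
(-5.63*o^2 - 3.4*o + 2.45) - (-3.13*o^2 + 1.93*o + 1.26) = -2.5*o^2 - 5.33*o + 1.19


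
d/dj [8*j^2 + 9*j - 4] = 16*j + 9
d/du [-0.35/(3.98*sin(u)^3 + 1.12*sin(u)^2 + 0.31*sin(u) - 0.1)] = (4.179*sin(u)^2 + 0.784*sin(u) + 0.1085)*cos(u)/(3.98*sin(u)^3 + 1.12*sin(u)^2 + 0.31*sin(u) - 0.1)^2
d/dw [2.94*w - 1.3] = 2.94000000000000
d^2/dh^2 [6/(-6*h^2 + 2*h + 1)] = 24*(-18*h^2 + 6*h + 2*(6*h - 1)^2 + 3)/(-6*h^2 + 2*h + 1)^3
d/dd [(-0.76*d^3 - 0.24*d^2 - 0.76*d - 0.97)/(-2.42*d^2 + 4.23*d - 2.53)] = (1.8392*d^4 - 6.4296*d^3 + 2.914*d^2 - 3.4804*d + 6.0259)/(5.8564*d^4 - 20.4732*d^3 + 30.1381*d^2 - 21.4038*d + 6.4009)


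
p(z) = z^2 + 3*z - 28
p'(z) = 2*z + 3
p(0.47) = -26.37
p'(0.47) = 3.94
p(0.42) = -26.56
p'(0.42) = 3.84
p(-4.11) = -23.44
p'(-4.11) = -5.22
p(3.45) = -5.75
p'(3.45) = 9.90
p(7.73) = 54.94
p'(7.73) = 18.46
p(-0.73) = -29.66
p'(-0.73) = 1.54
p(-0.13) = -28.37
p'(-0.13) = 2.74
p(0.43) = -26.53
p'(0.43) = 3.86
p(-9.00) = 26.00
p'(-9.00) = -15.00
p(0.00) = -28.00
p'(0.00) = 3.00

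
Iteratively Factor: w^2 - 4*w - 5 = (w - 5)*(w + 1)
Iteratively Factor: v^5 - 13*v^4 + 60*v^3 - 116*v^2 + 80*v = (v)*(v^4 - 13*v^3 + 60*v^2 - 116*v + 80) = v*(v - 2)*(v^3 - 11*v^2 + 38*v - 40) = v*(v - 4)*(v - 2)*(v^2 - 7*v + 10) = v*(v - 5)*(v - 4)*(v - 2)*(v - 2)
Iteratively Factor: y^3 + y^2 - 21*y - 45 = (y + 3)*(y^2 - 2*y - 15) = (y + 3)^2*(y - 5)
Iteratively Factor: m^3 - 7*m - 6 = (m - 3)*(m^2 + 3*m + 2) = (m - 3)*(m + 2)*(m + 1)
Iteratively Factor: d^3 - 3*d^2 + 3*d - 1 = (d - 1)*(d^2 - 2*d + 1) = (d - 1)^2*(d - 1)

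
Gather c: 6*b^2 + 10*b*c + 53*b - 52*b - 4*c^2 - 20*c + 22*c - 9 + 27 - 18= 6*b^2 + b - 4*c^2 + c*(10*b + 2)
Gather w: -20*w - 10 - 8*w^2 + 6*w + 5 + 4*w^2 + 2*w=-4*w^2 - 12*w - 5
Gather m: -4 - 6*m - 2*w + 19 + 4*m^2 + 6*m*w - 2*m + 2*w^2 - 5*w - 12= 4*m^2 + m*(6*w - 8) + 2*w^2 - 7*w + 3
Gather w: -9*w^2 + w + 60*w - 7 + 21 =-9*w^2 + 61*w + 14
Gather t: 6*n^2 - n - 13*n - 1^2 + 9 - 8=6*n^2 - 14*n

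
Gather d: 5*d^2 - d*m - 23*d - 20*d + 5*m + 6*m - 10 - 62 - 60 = 5*d^2 + d*(-m - 43) + 11*m - 132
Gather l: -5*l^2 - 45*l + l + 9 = -5*l^2 - 44*l + 9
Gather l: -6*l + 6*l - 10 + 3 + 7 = 0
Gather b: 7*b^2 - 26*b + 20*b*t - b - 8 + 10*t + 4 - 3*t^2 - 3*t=7*b^2 + b*(20*t - 27) - 3*t^2 + 7*t - 4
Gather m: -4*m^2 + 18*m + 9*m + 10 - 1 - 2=-4*m^2 + 27*m + 7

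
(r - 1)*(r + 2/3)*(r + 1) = r^3 + 2*r^2/3 - r - 2/3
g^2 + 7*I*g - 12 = (g + 3*I)*(g + 4*I)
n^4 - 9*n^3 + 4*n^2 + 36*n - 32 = (n - 8)*(n - 2)*(n - 1)*(n + 2)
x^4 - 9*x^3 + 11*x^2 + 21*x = x*(x - 7)*(x - 3)*(x + 1)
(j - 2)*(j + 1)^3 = j^4 + j^3 - 3*j^2 - 5*j - 2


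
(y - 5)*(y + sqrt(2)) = y^2 - 5*y + sqrt(2)*y - 5*sqrt(2)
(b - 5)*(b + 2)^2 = b^3 - b^2 - 16*b - 20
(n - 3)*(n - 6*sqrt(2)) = n^2 - 6*sqrt(2)*n - 3*n + 18*sqrt(2)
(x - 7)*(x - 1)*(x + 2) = x^3 - 6*x^2 - 9*x + 14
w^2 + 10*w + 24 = (w + 4)*(w + 6)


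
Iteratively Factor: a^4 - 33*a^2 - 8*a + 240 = (a - 3)*(a^3 + 3*a^2 - 24*a - 80) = (a - 3)*(a + 4)*(a^2 - a - 20) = (a - 3)*(a + 4)^2*(a - 5)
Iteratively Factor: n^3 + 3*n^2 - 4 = (n + 2)*(n^2 + n - 2) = (n + 2)^2*(n - 1)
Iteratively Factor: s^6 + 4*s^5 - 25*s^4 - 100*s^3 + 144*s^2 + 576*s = (s + 4)*(s^5 - 25*s^3 + 144*s) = (s - 4)*(s + 4)*(s^4 + 4*s^3 - 9*s^2 - 36*s) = (s - 4)*(s - 3)*(s + 4)*(s^3 + 7*s^2 + 12*s) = (s - 4)*(s - 3)*(s + 4)^2*(s^2 + 3*s) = s*(s - 4)*(s - 3)*(s + 4)^2*(s + 3)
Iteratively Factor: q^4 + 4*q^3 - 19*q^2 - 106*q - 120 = (q + 3)*(q^3 + q^2 - 22*q - 40) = (q + 3)*(q + 4)*(q^2 - 3*q - 10) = (q - 5)*(q + 3)*(q + 4)*(q + 2)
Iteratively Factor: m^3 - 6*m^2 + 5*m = (m)*(m^2 - 6*m + 5) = m*(m - 1)*(m - 5)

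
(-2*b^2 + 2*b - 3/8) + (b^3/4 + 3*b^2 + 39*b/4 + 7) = b^3/4 + b^2 + 47*b/4 + 53/8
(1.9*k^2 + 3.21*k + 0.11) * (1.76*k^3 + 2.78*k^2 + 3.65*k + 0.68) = 3.344*k^5 + 10.9316*k^4 + 16.0524*k^3 + 13.3143*k^2 + 2.5843*k + 0.0748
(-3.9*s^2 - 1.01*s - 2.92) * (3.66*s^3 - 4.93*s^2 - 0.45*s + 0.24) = -14.274*s^5 + 15.5304*s^4 - 3.9529*s^3 + 13.9141*s^2 + 1.0716*s - 0.7008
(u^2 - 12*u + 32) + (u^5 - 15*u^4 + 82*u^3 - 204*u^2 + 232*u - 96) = u^5 - 15*u^4 + 82*u^3 - 203*u^2 + 220*u - 64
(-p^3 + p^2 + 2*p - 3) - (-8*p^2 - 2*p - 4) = -p^3 + 9*p^2 + 4*p + 1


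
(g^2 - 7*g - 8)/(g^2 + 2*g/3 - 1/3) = 3*(g - 8)/(3*g - 1)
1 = 1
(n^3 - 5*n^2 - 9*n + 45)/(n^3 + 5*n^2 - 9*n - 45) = (n - 5)/(n + 5)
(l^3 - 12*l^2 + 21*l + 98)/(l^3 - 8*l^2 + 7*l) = (l^2 - 5*l - 14)/(l*(l - 1))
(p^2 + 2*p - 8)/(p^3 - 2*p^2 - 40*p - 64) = (p - 2)/(p^2 - 6*p - 16)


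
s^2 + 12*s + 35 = (s + 5)*(s + 7)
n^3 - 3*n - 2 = (n - 2)*(n + 1)^2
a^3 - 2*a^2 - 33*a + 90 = (a - 5)*(a - 3)*(a + 6)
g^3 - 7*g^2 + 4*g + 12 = (g - 6)*(g - 2)*(g + 1)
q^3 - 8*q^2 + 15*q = q*(q - 5)*(q - 3)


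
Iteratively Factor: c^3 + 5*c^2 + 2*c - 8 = (c - 1)*(c^2 + 6*c + 8) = (c - 1)*(c + 4)*(c + 2)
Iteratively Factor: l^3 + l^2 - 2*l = (l + 2)*(l^2 - l) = (l - 1)*(l + 2)*(l)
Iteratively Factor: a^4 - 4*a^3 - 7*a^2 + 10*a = (a)*(a^3 - 4*a^2 - 7*a + 10) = a*(a - 1)*(a^2 - 3*a - 10) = a*(a - 5)*(a - 1)*(a + 2)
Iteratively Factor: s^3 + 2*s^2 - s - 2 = (s + 1)*(s^2 + s - 2) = (s + 1)*(s + 2)*(s - 1)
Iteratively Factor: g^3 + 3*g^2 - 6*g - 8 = (g + 1)*(g^2 + 2*g - 8) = (g - 2)*(g + 1)*(g + 4)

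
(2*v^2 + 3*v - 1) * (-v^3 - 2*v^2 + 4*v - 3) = -2*v^5 - 7*v^4 + 3*v^3 + 8*v^2 - 13*v + 3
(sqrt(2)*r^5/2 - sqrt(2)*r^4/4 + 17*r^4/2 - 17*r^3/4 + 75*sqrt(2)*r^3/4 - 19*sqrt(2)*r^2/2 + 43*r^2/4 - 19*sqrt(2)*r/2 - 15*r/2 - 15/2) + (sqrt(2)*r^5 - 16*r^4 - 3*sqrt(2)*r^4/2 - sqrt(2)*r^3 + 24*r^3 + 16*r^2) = 3*sqrt(2)*r^5/2 - 15*r^4/2 - 7*sqrt(2)*r^4/4 + 79*r^3/4 + 71*sqrt(2)*r^3/4 - 19*sqrt(2)*r^2/2 + 107*r^2/4 - 19*sqrt(2)*r/2 - 15*r/2 - 15/2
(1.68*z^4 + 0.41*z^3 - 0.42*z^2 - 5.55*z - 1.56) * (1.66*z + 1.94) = 2.7888*z^5 + 3.9398*z^4 + 0.0982*z^3 - 10.0278*z^2 - 13.3566*z - 3.0264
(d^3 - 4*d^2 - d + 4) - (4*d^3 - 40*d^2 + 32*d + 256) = -3*d^3 + 36*d^2 - 33*d - 252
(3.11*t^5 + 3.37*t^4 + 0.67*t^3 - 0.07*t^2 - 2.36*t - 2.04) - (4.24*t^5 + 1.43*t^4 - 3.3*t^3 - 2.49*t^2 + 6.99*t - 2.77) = -1.13*t^5 + 1.94*t^4 + 3.97*t^3 + 2.42*t^2 - 9.35*t + 0.73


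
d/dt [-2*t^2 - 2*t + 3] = -4*t - 2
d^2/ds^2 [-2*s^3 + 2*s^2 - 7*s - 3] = 4 - 12*s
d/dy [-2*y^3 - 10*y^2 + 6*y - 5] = -6*y^2 - 20*y + 6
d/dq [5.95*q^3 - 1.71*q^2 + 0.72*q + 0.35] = 17.85*q^2 - 3.42*q + 0.72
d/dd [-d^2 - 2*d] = -2*d - 2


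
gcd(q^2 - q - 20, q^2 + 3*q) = 1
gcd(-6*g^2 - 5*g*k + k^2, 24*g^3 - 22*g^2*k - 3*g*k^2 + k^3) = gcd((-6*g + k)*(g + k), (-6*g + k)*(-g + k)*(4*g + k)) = 6*g - k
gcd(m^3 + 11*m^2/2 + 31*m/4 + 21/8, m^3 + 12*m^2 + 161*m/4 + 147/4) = m^2 + 5*m + 21/4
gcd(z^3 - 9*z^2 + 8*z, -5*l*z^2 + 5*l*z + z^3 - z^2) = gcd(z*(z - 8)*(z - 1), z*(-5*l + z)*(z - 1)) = z^2 - z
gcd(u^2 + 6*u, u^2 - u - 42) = u + 6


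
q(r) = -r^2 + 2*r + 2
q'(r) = 2 - 2*r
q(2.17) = 1.63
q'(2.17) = -2.34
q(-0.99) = -0.96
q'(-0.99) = 3.98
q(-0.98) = -0.92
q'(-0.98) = 3.96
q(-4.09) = -22.91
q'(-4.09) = 10.18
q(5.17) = -14.39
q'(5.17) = -8.34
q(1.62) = 2.62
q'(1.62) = -1.24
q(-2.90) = -12.21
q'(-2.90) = 7.80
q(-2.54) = -9.53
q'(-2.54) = 7.08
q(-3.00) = -13.00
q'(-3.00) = 8.00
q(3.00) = -1.00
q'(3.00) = -4.00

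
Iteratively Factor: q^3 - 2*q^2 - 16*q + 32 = (q - 2)*(q^2 - 16) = (q - 4)*(q - 2)*(q + 4)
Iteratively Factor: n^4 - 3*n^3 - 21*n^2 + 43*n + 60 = (n - 3)*(n^3 - 21*n - 20) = (n - 5)*(n - 3)*(n^2 + 5*n + 4) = (n - 5)*(n - 3)*(n + 1)*(n + 4)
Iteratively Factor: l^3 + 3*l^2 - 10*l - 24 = (l + 4)*(l^2 - l - 6) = (l + 2)*(l + 4)*(l - 3)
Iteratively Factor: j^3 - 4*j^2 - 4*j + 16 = (j + 2)*(j^2 - 6*j + 8) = (j - 2)*(j + 2)*(j - 4)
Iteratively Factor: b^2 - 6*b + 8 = (b - 2)*(b - 4)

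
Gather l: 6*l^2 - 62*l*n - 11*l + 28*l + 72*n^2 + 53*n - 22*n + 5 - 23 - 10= 6*l^2 + l*(17 - 62*n) + 72*n^2 + 31*n - 28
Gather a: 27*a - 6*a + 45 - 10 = 21*a + 35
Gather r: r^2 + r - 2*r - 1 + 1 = r^2 - r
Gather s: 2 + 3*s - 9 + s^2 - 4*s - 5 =s^2 - s - 12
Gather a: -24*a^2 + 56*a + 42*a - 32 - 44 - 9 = -24*a^2 + 98*a - 85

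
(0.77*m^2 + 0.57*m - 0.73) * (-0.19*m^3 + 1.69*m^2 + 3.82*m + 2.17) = -0.1463*m^5 + 1.193*m^4 + 4.0434*m^3 + 2.6146*m^2 - 1.5517*m - 1.5841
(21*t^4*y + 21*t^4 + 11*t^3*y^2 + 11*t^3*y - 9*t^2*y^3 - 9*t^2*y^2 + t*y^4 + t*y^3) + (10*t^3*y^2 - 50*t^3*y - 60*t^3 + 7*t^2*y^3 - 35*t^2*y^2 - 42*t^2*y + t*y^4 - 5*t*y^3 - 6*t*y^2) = 21*t^4*y + 21*t^4 + 21*t^3*y^2 - 39*t^3*y - 60*t^3 - 2*t^2*y^3 - 44*t^2*y^2 - 42*t^2*y + 2*t*y^4 - 4*t*y^3 - 6*t*y^2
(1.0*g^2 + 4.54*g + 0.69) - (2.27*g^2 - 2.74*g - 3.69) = -1.27*g^2 + 7.28*g + 4.38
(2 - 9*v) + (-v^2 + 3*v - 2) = -v^2 - 6*v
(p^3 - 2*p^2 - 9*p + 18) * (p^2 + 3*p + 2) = p^5 + p^4 - 13*p^3 - 13*p^2 + 36*p + 36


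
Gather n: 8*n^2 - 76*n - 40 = 8*n^2 - 76*n - 40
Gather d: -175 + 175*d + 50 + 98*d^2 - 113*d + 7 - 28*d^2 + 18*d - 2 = 70*d^2 + 80*d - 120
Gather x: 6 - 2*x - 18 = -2*x - 12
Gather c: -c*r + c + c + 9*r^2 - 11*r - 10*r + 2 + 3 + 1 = c*(2 - r) + 9*r^2 - 21*r + 6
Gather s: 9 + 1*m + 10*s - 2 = m + 10*s + 7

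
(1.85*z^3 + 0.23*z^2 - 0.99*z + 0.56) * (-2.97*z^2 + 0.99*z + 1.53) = -5.4945*z^5 + 1.1484*z^4 + 5.9985*z^3 - 2.2914*z^2 - 0.9603*z + 0.8568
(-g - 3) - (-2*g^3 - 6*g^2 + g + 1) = 2*g^3 + 6*g^2 - 2*g - 4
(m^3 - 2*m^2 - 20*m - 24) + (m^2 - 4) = m^3 - m^2 - 20*m - 28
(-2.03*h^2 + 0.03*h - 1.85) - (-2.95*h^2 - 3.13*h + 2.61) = 0.92*h^2 + 3.16*h - 4.46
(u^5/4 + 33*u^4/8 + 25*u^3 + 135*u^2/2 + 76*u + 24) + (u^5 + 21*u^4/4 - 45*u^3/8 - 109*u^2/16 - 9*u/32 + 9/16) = 5*u^5/4 + 75*u^4/8 + 155*u^3/8 + 971*u^2/16 + 2423*u/32 + 393/16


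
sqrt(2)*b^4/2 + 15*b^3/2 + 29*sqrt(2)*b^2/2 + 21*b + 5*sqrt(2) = (b + sqrt(2))^2*(b + 5*sqrt(2))*(sqrt(2)*b/2 + 1/2)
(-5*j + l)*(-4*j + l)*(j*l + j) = 20*j^3*l + 20*j^3 - 9*j^2*l^2 - 9*j^2*l + j*l^3 + j*l^2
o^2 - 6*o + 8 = (o - 4)*(o - 2)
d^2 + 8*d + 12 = (d + 2)*(d + 6)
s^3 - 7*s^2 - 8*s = s*(s - 8)*(s + 1)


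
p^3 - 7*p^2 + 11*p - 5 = (p - 5)*(p - 1)^2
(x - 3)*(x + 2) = x^2 - x - 6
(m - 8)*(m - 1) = m^2 - 9*m + 8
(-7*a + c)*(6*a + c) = -42*a^2 - a*c + c^2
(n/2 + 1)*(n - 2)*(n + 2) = n^3/2 + n^2 - 2*n - 4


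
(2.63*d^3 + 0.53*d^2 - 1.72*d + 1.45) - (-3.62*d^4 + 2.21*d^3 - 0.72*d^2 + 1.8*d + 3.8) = 3.62*d^4 + 0.42*d^3 + 1.25*d^2 - 3.52*d - 2.35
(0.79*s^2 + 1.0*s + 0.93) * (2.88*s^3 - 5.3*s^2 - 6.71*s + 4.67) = 2.2752*s^5 - 1.307*s^4 - 7.9225*s^3 - 7.9497*s^2 - 1.5703*s + 4.3431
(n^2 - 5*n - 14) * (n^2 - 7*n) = n^4 - 12*n^3 + 21*n^2 + 98*n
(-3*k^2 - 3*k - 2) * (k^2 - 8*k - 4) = -3*k^4 + 21*k^3 + 34*k^2 + 28*k + 8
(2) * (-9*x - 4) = -18*x - 8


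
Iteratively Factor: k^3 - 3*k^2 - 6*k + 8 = (k + 2)*(k^2 - 5*k + 4) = (k - 1)*(k + 2)*(k - 4)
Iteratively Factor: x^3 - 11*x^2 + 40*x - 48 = (x - 4)*(x^2 - 7*x + 12) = (x - 4)^2*(x - 3)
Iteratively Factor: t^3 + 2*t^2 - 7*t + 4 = (t - 1)*(t^2 + 3*t - 4) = (t - 1)*(t + 4)*(t - 1)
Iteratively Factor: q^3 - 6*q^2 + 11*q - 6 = (q - 2)*(q^2 - 4*q + 3) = (q - 2)*(q - 1)*(q - 3)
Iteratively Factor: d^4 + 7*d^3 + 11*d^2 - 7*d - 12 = (d + 3)*(d^3 + 4*d^2 - d - 4) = (d + 1)*(d + 3)*(d^2 + 3*d - 4) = (d + 1)*(d + 3)*(d + 4)*(d - 1)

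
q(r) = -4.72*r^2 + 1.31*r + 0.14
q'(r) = 1.31 - 9.44*r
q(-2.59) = -34.92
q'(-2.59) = 25.76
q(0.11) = 0.23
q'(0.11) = 0.27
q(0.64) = -0.95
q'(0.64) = -4.73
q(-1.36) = -10.37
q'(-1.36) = 14.15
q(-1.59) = -13.88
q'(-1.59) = 16.32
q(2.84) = -34.21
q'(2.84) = -25.50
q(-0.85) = -4.38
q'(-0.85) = 9.33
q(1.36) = -6.81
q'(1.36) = -11.53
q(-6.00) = -177.64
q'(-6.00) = 57.95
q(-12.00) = -695.26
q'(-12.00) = 114.59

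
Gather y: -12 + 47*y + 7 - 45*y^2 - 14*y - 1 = -45*y^2 + 33*y - 6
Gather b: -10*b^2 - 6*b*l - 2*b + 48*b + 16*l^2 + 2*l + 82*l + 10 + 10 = -10*b^2 + b*(46 - 6*l) + 16*l^2 + 84*l + 20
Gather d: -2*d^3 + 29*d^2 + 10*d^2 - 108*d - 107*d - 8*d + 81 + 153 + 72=-2*d^3 + 39*d^2 - 223*d + 306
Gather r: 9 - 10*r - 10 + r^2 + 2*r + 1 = r^2 - 8*r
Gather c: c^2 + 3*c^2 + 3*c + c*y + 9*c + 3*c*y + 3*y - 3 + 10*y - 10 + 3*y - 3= 4*c^2 + c*(4*y + 12) + 16*y - 16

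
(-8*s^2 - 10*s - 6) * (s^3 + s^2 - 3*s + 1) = -8*s^5 - 18*s^4 + 8*s^3 + 16*s^2 + 8*s - 6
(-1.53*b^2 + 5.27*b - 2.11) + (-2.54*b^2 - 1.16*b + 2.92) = -4.07*b^2 + 4.11*b + 0.81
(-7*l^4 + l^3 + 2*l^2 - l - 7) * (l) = -7*l^5 + l^4 + 2*l^3 - l^2 - 7*l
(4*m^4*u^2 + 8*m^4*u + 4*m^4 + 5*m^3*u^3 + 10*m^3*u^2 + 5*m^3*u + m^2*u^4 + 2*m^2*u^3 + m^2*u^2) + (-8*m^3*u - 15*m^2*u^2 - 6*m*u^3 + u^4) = 4*m^4*u^2 + 8*m^4*u + 4*m^4 + 5*m^3*u^3 + 10*m^3*u^2 - 3*m^3*u + m^2*u^4 + 2*m^2*u^3 - 14*m^2*u^2 - 6*m*u^3 + u^4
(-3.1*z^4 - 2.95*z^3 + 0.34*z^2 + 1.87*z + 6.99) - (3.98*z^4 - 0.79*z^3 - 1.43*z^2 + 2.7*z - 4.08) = -7.08*z^4 - 2.16*z^3 + 1.77*z^2 - 0.83*z + 11.07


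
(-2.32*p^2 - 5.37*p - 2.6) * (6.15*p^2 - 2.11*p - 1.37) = -14.268*p^4 - 28.1303*p^3 - 1.4809*p^2 + 12.8429*p + 3.562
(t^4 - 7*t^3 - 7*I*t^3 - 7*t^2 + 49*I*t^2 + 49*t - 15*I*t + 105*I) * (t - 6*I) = t^5 - 7*t^4 - 13*I*t^4 - 49*t^3 + 91*I*t^3 + 343*t^2 + 27*I*t^2 - 90*t - 189*I*t + 630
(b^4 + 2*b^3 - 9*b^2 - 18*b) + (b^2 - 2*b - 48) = b^4 + 2*b^3 - 8*b^2 - 20*b - 48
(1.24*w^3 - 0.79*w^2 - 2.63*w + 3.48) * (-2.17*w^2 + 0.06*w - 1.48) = -2.6908*w^5 + 1.7887*w^4 + 3.8245*w^3 - 6.5402*w^2 + 4.1012*w - 5.1504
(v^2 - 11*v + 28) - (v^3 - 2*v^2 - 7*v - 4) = -v^3 + 3*v^2 - 4*v + 32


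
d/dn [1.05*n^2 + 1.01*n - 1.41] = 2.1*n + 1.01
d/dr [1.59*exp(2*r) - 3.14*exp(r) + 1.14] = (3.18*exp(r) - 3.14)*exp(r)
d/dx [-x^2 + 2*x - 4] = 2 - 2*x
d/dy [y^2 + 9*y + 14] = 2*y + 9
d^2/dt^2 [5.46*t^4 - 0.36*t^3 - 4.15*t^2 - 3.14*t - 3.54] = 65.52*t^2 - 2.16*t - 8.3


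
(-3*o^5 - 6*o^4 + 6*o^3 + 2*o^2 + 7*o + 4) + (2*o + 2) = -3*o^5 - 6*o^4 + 6*o^3 + 2*o^2 + 9*o + 6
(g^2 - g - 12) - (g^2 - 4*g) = 3*g - 12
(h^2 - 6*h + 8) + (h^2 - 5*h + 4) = 2*h^2 - 11*h + 12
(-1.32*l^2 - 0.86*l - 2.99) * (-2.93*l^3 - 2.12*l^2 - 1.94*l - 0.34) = 3.8676*l^5 + 5.3182*l^4 + 13.1447*l^3 + 8.456*l^2 + 6.093*l + 1.0166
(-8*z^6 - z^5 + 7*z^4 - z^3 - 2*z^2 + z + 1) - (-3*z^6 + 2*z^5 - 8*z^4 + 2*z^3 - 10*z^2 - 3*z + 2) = -5*z^6 - 3*z^5 + 15*z^4 - 3*z^3 + 8*z^2 + 4*z - 1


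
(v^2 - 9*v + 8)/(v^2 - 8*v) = (v - 1)/v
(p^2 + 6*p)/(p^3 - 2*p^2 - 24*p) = (p + 6)/(p^2 - 2*p - 24)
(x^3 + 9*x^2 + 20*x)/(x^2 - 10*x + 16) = x*(x^2 + 9*x + 20)/(x^2 - 10*x + 16)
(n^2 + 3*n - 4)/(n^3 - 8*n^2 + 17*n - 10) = (n + 4)/(n^2 - 7*n + 10)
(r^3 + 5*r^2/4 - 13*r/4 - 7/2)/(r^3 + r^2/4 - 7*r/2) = (r + 1)/r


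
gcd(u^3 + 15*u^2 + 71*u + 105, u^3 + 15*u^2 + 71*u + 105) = u^3 + 15*u^2 + 71*u + 105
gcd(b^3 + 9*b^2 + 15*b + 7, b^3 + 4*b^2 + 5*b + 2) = b^2 + 2*b + 1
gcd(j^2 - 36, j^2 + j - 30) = j + 6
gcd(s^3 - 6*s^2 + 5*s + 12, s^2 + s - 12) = s - 3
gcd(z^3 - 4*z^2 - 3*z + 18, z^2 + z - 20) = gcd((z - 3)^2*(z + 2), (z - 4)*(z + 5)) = 1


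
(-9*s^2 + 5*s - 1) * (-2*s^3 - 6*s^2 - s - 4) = 18*s^5 + 44*s^4 - 19*s^3 + 37*s^2 - 19*s + 4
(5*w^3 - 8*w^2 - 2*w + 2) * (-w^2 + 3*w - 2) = -5*w^5 + 23*w^4 - 32*w^3 + 8*w^2 + 10*w - 4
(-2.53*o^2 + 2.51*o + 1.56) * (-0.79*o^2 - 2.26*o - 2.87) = 1.9987*o^4 + 3.7349*o^3 + 0.356100000000001*o^2 - 10.7293*o - 4.4772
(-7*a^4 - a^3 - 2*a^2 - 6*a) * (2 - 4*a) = 28*a^5 - 10*a^4 + 6*a^3 + 20*a^2 - 12*a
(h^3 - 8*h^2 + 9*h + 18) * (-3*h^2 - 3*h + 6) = -3*h^5 + 21*h^4 + 3*h^3 - 129*h^2 + 108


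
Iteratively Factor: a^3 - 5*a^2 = (a - 5)*(a^2) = a*(a - 5)*(a)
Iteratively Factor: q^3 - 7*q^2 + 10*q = (q - 2)*(q^2 - 5*q) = q*(q - 2)*(q - 5)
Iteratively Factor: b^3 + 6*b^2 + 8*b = (b + 2)*(b^2 + 4*b) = (b + 2)*(b + 4)*(b)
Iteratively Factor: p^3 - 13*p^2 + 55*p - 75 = (p - 5)*(p^2 - 8*p + 15) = (p - 5)^2*(p - 3)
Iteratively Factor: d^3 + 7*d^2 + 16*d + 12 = (d + 2)*(d^2 + 5*d + 6) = (d + 2)^2*(d + 3)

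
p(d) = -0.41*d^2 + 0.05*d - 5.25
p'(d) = 0.05 - 0.82*d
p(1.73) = -6.39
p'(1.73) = -1.37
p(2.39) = -7.47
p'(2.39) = -1.91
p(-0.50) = -5.38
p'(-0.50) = 0.46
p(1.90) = -6.64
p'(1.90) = -1.51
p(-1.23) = -5.93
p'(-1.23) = 1.06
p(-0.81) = -5.56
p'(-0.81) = 0.71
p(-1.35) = -6.06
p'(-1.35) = 1.16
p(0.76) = -5.45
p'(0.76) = -0.57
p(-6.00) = -20.31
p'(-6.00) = 4.97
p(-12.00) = -64.89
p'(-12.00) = 9.89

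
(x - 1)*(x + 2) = x^2 + x - 2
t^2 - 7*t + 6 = (t - 6)*(t - 1)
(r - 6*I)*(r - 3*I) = r^2 - 9*I*r - 18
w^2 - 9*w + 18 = (w - 6)*(w - 3)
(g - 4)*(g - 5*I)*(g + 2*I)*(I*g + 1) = I*g^4 + 4*g^3 - 4*I*g^3 - 16*g^2 + 7*I*g^2 + 10*g - 28*I*g - 40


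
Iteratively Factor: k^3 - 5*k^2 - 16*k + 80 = (k + 4)*(k^2 - 9*k + 20) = (k - 5)*(k + 4)*(k - 4)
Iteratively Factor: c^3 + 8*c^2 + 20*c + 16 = (c + 2)*(c^2 + 6*c + 8) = (c + 2)^2*(c + 4)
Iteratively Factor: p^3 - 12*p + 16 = (p - 2)*(p^2 + 2*p - 8) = (p - 2)^2*(p + 4)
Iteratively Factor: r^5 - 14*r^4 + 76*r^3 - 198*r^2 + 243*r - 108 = (r - 3)*(r^4 - 11*r^3 + 43*r^2 - 69*r + 36) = (r - 3)^2*(r^3 - 8*r^2 + 19*r - 12) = (r - 4)*(r - 3)^2*(r^2 - 4*r + 3) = (r - 4)*(r - 3)^3*(r - 1)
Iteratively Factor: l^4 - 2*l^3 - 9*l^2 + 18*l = (l - 2)*(l^3 - 9*l) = (l - 2)*(l + 3)*(l^2 - 3*l) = l*(l - 2)*(l + 3)*(l - 3)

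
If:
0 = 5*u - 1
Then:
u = 1/5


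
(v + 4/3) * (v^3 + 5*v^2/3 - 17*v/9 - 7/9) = v^4 + 3*v^3 + v^2/3 - 89*v/27 - 28/27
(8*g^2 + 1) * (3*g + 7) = 24*g^3 + 56*g^2 + 3*g + 7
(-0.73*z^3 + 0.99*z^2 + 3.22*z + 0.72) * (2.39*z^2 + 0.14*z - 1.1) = -1.7447*z^5 + 2.2639*z^4 + 8.6374*z^3 + 1.0826*z^2 - 3.4412*z - 0.792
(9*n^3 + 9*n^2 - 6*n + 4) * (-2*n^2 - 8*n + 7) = -18*n^5 - 90*n^4 + 3*n^3 + 103*n^2 - 74*n + 28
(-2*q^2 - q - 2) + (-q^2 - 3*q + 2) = -3*q^2 - 4*q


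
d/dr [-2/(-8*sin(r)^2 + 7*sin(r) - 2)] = 2*(7 - 16*sin(r))*cos(r)/(8*sin(r)^2 - 7*sin(r) + 2)^2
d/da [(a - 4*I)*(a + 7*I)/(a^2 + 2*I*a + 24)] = -I/(a^2 + 12*I*a - 36)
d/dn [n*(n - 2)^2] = (n - 2)*(3*n - 2)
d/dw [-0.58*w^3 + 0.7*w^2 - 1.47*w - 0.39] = -1.74*w^2 + 1.4*w - 1.47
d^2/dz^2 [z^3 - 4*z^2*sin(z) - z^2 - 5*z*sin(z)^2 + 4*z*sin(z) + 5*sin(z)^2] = 4*z^2*sin(z) - 4*z*sin(z) - 16*z*cos(z) - 10*z*cos(2*z) + 6*z + 8*sqrt(2)*cos(z + pi/4) + 10*sqrt(2)*cos(2*z + pi/4) - 2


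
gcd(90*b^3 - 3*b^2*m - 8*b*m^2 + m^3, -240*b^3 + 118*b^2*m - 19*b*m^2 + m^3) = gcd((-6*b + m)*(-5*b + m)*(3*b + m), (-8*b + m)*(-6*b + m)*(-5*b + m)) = 30*b^2 - 11*b*m + m^2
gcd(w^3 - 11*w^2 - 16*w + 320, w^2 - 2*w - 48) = w - 8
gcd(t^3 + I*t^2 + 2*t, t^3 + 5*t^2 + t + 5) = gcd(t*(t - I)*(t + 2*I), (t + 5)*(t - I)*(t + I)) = t - I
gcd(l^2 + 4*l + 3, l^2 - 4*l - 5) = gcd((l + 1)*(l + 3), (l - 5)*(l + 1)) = l + 1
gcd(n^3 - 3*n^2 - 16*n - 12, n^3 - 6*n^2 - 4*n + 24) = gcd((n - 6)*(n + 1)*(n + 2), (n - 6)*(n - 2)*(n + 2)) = n^2 - 4*n - 12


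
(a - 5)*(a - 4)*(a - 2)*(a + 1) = a^4 - 10*a^3 + 27*a^2 - 2*a - 40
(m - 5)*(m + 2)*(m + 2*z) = m^3 + 2*m^2*z - 3*m^2 - 6*m*z - 10*m - 20*z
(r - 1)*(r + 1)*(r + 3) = r^3 + 3*r^2 - r - 3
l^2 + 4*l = l*(l + 4)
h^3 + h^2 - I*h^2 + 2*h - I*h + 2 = (h + 1)*(h - 2*I)*(h + I)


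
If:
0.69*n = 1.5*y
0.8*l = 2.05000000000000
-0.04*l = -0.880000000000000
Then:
No Solution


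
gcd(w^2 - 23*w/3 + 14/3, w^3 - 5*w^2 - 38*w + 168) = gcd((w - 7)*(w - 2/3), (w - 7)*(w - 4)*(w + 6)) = w - 7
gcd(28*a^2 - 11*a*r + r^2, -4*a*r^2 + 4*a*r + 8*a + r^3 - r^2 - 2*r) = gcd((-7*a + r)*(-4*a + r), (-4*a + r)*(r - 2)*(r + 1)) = -4*a + r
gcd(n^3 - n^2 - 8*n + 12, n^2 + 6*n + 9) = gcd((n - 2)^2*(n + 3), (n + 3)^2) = n + 3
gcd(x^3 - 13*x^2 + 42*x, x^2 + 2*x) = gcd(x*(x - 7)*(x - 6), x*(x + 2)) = x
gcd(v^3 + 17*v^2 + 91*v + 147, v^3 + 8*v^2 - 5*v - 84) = v + 7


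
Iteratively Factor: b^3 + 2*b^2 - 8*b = (b - 2)*(b^2 + 4*b) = (b - 2)*(b + 4)*(b)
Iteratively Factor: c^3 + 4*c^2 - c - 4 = (c + 1)*(c^2 + 3*c - 4) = (c - 1)*(c + 1)*(c + 4)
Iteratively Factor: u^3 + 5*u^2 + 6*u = (u)*(u^2 + 5*u + 6) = u*(u + 2)*(u + 3)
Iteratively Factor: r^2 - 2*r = (r - 2)*(r)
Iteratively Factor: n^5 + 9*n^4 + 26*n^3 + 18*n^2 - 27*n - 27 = (n - 1)*(n^4 + 10*n^3 + 36*n^2 + 54*n + 27) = (n - 1)*(n + 3)*(n^3 + 7*n^2 + 15*n + 9) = (n - 1)*(n + 3)^2*(n^2 + 4*n + 3) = (n - 1)*(n + 1)*(n + 3)^2*(n + 3)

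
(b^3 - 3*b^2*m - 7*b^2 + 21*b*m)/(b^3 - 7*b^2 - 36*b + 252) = b*(b - 3*m)/(b^2 - 36)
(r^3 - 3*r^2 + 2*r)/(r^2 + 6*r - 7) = r*(r - 2)/(r + 7)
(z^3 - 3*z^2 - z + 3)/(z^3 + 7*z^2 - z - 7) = (z - 3)/(z + 7)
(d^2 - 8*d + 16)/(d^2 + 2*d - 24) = (d - 4)/(d + 6)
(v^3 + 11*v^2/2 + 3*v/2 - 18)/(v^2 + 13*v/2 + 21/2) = (2*v^2 + 5*v - 12)/(2*v + 7)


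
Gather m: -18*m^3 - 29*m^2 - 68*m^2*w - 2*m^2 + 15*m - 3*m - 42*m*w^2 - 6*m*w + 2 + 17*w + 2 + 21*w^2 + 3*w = -18*m^3 + m^2*(-68*w - 31) + m*(-42*w^2 - 6*w + 12) + 21*w^2 + 20*w + 4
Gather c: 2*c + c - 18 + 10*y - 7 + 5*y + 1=3*c + 15*y - 24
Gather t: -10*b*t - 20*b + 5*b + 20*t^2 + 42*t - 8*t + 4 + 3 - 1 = -15*b + 20*t^2 + t*(34 - 10*b) + 6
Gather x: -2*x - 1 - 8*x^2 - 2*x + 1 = -8*x^2 - 4*x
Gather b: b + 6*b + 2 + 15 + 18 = 7*b + 35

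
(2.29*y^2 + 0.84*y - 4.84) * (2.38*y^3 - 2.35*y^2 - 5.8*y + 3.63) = 5.4502*y^5 - 3.3823*y^4 - 26.7752*y^3 + 14.8147*y^2 + 31.1212*y - 17.5692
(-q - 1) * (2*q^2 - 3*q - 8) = -2*q^3 + q^2 + 11*q + 8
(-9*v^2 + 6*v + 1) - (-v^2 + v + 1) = -8*v^2 + 5*v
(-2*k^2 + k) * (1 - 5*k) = 10*k^3 - 7*k^2 + k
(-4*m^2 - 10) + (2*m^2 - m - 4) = -2*m^2 - m - 14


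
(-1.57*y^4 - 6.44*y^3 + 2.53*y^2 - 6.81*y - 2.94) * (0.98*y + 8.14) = -1.5386*y^5 - 19.091*y^4 - 49.9422*y^3 + 13.9204*y^2 - 58.3146*y - 23.9316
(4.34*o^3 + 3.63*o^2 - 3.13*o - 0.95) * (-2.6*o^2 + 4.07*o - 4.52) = -11.284*o^5 + 8.2258*o^4 + 3.2953*o^3 - 26.6767*o^2 + 10.2811*o + 4.294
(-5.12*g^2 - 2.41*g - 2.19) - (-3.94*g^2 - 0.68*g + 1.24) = -1.18*g^2 - 1.73*g - 3.43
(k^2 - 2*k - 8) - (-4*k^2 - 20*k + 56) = 5*k^2 + 18*k - 64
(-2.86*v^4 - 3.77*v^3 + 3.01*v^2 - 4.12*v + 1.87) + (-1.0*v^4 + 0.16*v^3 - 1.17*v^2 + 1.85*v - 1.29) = -3.86*v^4 - 3.61*v^3 + 1.84*v^2 - 2.27*v + 0.58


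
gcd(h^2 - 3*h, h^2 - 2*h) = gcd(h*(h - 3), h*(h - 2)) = h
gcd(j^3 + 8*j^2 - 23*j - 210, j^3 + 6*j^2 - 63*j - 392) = j + 7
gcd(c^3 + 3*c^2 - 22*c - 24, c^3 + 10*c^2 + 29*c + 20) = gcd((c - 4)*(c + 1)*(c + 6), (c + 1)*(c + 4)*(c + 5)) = c + 1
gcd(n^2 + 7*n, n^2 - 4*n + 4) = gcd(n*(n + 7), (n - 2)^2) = 1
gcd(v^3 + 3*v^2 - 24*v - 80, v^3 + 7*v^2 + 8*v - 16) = v^2 + 8*v + 16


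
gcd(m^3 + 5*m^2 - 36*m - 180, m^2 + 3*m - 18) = m + 6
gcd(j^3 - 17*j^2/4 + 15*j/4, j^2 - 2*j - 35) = 1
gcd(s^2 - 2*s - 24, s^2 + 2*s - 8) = s + 4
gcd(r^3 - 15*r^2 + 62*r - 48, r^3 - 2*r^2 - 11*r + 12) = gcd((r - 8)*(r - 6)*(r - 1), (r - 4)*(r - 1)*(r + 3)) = r - 1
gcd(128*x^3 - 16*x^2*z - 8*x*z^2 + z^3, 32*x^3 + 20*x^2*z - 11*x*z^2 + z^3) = 32*x^2 - 12*x*z + z^2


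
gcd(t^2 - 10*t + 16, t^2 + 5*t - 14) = t - 2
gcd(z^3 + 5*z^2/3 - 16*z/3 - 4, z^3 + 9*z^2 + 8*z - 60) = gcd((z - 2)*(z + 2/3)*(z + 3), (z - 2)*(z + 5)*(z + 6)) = z - 2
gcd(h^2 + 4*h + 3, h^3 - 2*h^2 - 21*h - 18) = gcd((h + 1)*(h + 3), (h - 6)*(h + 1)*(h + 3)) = h^2 + 4*h + 3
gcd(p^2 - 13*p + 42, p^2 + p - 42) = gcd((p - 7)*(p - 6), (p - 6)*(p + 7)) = p - 6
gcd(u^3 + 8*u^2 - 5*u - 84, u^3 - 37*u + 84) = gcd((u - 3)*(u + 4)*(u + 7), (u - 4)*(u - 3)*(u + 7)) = u^2 + 4*u - 21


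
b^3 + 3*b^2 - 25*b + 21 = (b - 3)*(b - 1)*(b + 7)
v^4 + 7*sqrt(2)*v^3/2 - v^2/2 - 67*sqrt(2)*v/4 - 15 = (v - 3*sqrt(2)/2)*(v + sqrt(2)/2)*(v + 2*sqrt(2))*(v + 5*sqrt(2)/2)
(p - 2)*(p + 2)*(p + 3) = p^3 + 3*p^2 - 4*p - 12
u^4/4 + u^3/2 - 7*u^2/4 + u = u*(u/4 + 1)*(u - 1)^2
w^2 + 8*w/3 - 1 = (w - 1/3)*(w + 3)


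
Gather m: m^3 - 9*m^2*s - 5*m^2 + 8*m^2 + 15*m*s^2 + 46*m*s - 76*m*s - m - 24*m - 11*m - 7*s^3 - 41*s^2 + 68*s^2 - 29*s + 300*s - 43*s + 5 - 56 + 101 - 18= m^3 + m^2*(3 - 9*s) + m*(15*s^2 - 30*s - 36) - 7*s^3 + 27*s^2 + 228*s + 32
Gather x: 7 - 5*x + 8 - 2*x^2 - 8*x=-2*x^2 - 13*x + 15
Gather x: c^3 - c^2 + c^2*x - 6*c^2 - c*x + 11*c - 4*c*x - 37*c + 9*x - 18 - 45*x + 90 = c^3 - 7*c^2 - 26*c + x*(c^2 - 5*c - 36) + 72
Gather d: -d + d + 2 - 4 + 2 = 0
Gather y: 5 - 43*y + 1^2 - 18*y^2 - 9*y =-18*y^2 - 52*y + 6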